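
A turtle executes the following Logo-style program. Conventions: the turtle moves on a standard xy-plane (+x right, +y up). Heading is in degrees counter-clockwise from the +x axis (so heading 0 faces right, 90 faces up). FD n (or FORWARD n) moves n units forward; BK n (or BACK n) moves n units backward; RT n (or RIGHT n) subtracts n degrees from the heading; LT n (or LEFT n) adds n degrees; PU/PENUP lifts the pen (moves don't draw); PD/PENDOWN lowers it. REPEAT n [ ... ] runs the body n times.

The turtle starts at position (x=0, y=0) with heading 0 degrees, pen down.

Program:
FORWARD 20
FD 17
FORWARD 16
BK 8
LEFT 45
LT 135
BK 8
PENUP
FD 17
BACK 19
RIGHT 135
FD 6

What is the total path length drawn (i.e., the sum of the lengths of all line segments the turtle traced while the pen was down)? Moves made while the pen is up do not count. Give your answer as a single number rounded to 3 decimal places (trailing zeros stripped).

Executing turtle program step by step:
Start: pos=(0,0), heading=0, pen down
FD 20: (0,0) -> (20,0) [heading=0, draw]
FD 17: (20,0) -> (37,0) [heading=0, draw]
FD 16: (37,0) -> (53,0) [heading=0, draw]
BK 8: (53,0) -> (45,0) [heading=0, draw]
LT 45: heading 0 -> 45
LT 135: heading 45 -> 180
BK 8: (45,0) -> (53,0) [heading=180, draw]
PU: pen up
FD 17: (53,0) -> (36,0) [heading=180, move]
BK 19: (36,0) -> (55,0) [heading=180, move]
RT 135: heading 180 -> 45
FD 6: (55,0) -> (59.243,4.243) [heading=45, move]
Final: pos=(59.243,4.243), heading=45, 5 segment(s) drawn

Segment lengths:
  seg 1: (0,0) -> (20,0), length = 20
  seg 2: (20,0) -> (37,0), length = 17
  seg 3: (37,0) -> (53,0), length = 16
  seg 4: (53,0) -> (45,0), length = 8
  seg 5: (45,0) -> (53,0), length = 8
Total = 69

Answer: 69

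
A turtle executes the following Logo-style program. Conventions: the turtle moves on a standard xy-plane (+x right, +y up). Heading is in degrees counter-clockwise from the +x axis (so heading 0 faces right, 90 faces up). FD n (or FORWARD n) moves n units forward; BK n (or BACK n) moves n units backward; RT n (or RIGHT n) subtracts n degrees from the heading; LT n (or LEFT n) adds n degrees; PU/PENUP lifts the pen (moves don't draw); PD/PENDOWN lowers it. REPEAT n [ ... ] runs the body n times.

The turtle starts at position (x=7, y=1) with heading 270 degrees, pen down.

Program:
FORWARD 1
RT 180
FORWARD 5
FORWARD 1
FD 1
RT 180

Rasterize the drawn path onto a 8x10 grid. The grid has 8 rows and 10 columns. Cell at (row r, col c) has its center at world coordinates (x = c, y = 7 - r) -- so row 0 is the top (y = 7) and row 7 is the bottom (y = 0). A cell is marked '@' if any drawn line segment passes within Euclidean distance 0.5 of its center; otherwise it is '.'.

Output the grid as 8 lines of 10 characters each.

Segment 0: (7,1) -> (7,0)
Segment 1: (7,0) -> (7,5)
Segment 2: (7,5) -> (7,6)
Segment 3: (7,6) -> (7,7)

Answer: .......@..
.......@..
.......@..
.......@..
.......@..
.......@..
.......@..
.......@..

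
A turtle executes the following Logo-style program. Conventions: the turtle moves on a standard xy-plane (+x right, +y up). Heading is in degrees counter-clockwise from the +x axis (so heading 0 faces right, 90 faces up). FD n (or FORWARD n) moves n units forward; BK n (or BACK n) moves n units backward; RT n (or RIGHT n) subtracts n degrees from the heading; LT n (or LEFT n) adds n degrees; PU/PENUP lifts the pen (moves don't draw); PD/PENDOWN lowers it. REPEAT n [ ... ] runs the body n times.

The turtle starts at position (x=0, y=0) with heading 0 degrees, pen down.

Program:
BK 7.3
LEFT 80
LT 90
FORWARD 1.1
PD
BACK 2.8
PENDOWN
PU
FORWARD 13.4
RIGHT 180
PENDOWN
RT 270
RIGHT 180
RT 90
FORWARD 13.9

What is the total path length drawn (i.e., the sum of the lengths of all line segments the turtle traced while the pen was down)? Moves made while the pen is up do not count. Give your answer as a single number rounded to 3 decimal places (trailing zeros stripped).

Answer: 25.1

Derivation:
Executing turtle program step by step:
Start: pos=(0,0), heading=0, pen down
BK 7.3: (0,0) -> (-7.3,0) [heading=0, draw]
LT 80: heading 0 -> 80
LT 90: heading 80 -> 170
FD 1.1: (-7.3,0) -> (-8.383,0.191) [heading=170, draw]
PD: pen down
BK 2.8: (-8.383,0.191) -> (-5.626,-0.295) [heading=170, draw]
PD: pen down
PU: pen up
FD 13.4: (-5.626,-0.295) -> (-18.822,2.032) [heading=170, move]
RT 180: heading 170 -> 350
PD: pen down
RT 270: heading 350 -> 80
RT 180: heading 80 -> 260
RT 90: heading 260 -> 170
FD 13.9: (-18.822,2.032) -> (-32.511,4.445) [heading=170, draw]
Final: pos=(-32.511,4.445), heading=170, 4 segment(s) drawn

Segment lengths:
  seg 1: (0,0) -> (-7.3,0), length = 7.3
  seg 2: (-7.3,0) -> (-8.383,0.191), length = 1.1
  seg 3: (-8.383,0.191) -> (-5.626,-0.295), length = 2.8
  seg 4: (-18.822,2.032) -> (-32.511,4.445), length = 13.9
Total = 25.1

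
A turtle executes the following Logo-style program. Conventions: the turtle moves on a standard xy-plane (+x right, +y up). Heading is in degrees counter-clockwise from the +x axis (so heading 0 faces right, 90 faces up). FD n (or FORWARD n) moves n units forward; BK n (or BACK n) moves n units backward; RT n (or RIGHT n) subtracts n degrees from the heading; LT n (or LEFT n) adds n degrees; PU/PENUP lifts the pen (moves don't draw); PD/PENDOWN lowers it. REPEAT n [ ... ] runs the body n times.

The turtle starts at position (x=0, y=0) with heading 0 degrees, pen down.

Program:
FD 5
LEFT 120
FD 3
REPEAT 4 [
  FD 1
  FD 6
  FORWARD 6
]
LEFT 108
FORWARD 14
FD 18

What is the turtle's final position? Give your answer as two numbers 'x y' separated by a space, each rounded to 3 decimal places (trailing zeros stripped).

Answer: -43.912 23.851

Derivation:
Executing turtle program step by step:
Start: pos=(0,0), heading=0, pen down
FD 5: (0,0) -> (5,0) [heading=0, draw]
LT 120: heading 0 -> 120
FD 3: (5,0) -> (3.5,2.598) [heading=120, draw]
REPEAT 4 [
  -- iteration 1/4 --
  FD 1: (3.5,2.598) -> (3,3.464) [heading=120, draw]
  FD 6: (3,3.464) -> (0,8.66) [heading=120, draw]
  FD 6: (0,8.66) -> (-3,13.856) [heading=120, draw]
  -- iteration 2/4 --
  FD 1: (-3,13.856) -> (-3.5,14.722) [heading=120, draw]
  FD 6: (-3.5,14.722) -> (-6.5,19.919) [heading=120, draw]
  FD 6: (-6.5,19.919) -> (-9.5,25.115) [heading=120, draw]
  -- iteration 3/4 --
  FD 1: (-9.5,25.115) -> (-10,25.981) [heading=120, draw]
  FD 6: (-10,25.981) -> (-13,31.177) [heading=120, draw]
  FD 6: (-13,31.177) -> (-16,36.373) [heading=120, draw]
  -- iteration 4/4 --
  FD 1: (-16,36.373) -> (-16.5,37.239) [heading=120, draw]
  FD 6: (-16.5,37.239) -> (-19.5,42.435) [heading=120, draw]
  FD 6: (-19.5,42.435) -> (-22.5,47.631) [heading=120, draw]
]
LT 108: heading 120 -> 228
FD 14: (-22.5,47.631) -> (-31.868,37.227) [heading=228, draw]
FD 18: (-31.868,37.227) -> (-43.912,23.851) [heading=228, draw]
Final: pos=(-43.912,23.851), heading=228, 16 segment(s) drawn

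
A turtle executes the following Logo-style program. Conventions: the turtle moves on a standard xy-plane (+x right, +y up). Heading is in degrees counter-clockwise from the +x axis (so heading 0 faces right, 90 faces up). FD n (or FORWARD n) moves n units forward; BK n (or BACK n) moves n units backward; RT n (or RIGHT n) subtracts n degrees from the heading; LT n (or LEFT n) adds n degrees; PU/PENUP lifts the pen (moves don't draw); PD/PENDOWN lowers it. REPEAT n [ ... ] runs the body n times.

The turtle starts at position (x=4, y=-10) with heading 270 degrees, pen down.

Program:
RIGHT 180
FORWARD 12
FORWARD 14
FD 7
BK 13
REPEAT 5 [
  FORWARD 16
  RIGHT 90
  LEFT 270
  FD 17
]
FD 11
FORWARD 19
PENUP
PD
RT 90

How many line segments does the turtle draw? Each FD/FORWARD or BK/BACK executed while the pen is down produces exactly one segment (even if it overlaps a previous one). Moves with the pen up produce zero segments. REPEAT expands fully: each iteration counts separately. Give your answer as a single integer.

Executing turtle program step by step:
Start: pos=(4,-10), heading=270, pen down
RT 180: heading 270 -> 90
FD 12: (4,-10) -> (4,2) [heading=90, draw]
FD 14: (4,2) -> (4,16) [heading=90, draw]
FD 7: (4,16) -> (4,23) [heading=90, draw]
BK 13: (4,23) -> (4,10) [heading=90, draw]
REPEAT 5 [
  -- iteration 1/5 --
  FD 16: (4,10) -> (4,26) [heading=90, draw]
  RT 90: heading 90 -> 0
  LT 270: heading 0 -> 270
  FD 17: (4,26) -> (4,9) [heading=270, draw]
  -- iteration 2/5 --
  FD 16: (4,9) -> (4,-7) [heading=270, draw]
  RT 90: heading 270 -> 180
  LT 270: heading 180 -> 90
  FD 17: (4,-7) -> (4,10) [heading=90, draw]
  -- iteration 3/5 --
  FD 16: (4,10) -> (4,26) [heading=90, draw]
  RT 90: heading 90 -> 0
  LT 270: heading 0 -> 270
  FD 17: (4,26) -> (4,9) [heading=270, draw]
  -- iteration 4/5 --
  FD 16: (4,9) -> (4,-7) [heading=270, draw]
  RT 90: heading 270 -> 180
  LT 270: heading 180 -> 90
  FD 17: (4,-7) -> (4,10) [heading=90, draw]
  -- iteration 5/5 --
  FD 16: (4,10) -> (4,26) [heading=90, draw]
  RT 90: heading 90 -> 0
  LT 270: heading 0 -> 270
  FD 17: (4,26) -> (4,9) [heading=270, draw]
]
FD 11: (4,9) -> (4,-2) [heading=270, draw]
FD 19: (4,-2) -> (4,-21) [heading=270, draw]
PU: pen up
PD: pen down
RT 90: heading 270 -> 180
Final: pos=(4,-21), heading=180, 16 segment(s) drawn
Segments drawn: 16

Answer: 16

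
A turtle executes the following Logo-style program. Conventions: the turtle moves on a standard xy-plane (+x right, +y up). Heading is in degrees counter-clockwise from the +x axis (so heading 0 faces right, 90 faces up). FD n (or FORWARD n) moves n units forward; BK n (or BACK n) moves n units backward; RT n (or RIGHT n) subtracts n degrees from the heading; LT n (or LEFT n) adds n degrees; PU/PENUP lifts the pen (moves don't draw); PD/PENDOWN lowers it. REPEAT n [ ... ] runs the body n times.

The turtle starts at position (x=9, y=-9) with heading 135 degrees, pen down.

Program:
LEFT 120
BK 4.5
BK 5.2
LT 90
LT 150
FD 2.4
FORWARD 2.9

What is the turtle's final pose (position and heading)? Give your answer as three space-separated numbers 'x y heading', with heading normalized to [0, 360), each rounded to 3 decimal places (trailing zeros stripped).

Executing turtle program step by step:
Start: pos=(9,-9), heading=135, pen down
LT 120: heading 135 -> 255
BK 4.5: (9,-9) -> (10.165,-4.653) [heading=255, draw]
BK 5.2: (10.165,-4.653) -> (11.511,0.369) [heading=255, draw]
LT 90: heading 255 -> 345
LT 150: heading 345 -> 135
FD 2.4: (11.511,0.369) -> (9.813,2.067) [heading=135, draw]
FD 2.9: (9.813,2.067) -> (7.763,4.117) [heading=135, draw]
Final: pos=(7.763,4.117), heading=135, 4 segment(s) drawn

Answer: 7.763 4.117 135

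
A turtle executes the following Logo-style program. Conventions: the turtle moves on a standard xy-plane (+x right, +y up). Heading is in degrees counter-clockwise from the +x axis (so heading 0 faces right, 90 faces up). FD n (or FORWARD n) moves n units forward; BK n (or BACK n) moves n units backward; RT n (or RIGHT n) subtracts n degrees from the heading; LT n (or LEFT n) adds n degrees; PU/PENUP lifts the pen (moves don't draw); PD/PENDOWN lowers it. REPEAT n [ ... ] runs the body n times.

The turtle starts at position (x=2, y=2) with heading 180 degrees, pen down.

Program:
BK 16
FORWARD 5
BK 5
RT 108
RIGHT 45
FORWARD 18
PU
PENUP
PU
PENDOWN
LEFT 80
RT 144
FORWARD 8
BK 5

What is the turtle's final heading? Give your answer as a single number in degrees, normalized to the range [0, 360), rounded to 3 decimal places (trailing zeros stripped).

Answer: 323

Derivation:
Executing turtle program step by step:
Start: pos=(2,2), heading=180, pen down
BK 16: (2,2) -> (18,2) [heading=180, draw]
FD 5: (18,2) -> (13,2) [heading=180, draw]
BK 5: (13,2) -> (18,2) [heading=180, draw]
RT 108: heading 180 -> 72
RT 45: heading 72 -> 27
FD 18: (18,2) -> (34.038,10.172) [heading=27, draw]
PU: pen up
PU: pen up
PU: pen up
PD: pen down
LT 80: heading 27 -> 107
RT 144: heading 107 -> 323
FD 8: (34.038,10.172) -> (40.427,5.357) [heading=323, draw]
BK 5: (40.427,5.357) -> (36.434,8.366) [heading=323, draw]
Final: pos=(36.434,8.366), heading=323, 6 segment(s) drawn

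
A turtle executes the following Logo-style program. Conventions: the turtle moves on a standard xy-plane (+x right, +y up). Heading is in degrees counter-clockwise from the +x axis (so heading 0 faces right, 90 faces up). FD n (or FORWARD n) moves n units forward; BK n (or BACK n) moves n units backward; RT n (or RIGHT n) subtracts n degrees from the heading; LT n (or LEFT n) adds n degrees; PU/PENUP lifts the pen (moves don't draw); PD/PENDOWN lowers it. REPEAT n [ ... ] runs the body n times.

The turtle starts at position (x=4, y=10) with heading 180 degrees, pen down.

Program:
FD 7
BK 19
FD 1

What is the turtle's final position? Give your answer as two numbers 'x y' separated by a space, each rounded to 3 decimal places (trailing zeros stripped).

Executing turtle program step by step:
Start: pos=(4,10), heading=180, pen down
FD 7: (4,10) -> (-3,10) [heading=180, draw]
BK 19: (-3,10) -> (16,10) [heading=180, draw]
FD 1: (16,10) -> (15,10) [heading=180, draw]
Final: pos=(15,10), heading=180, 3 segment(s) drawn

Answer: 15 10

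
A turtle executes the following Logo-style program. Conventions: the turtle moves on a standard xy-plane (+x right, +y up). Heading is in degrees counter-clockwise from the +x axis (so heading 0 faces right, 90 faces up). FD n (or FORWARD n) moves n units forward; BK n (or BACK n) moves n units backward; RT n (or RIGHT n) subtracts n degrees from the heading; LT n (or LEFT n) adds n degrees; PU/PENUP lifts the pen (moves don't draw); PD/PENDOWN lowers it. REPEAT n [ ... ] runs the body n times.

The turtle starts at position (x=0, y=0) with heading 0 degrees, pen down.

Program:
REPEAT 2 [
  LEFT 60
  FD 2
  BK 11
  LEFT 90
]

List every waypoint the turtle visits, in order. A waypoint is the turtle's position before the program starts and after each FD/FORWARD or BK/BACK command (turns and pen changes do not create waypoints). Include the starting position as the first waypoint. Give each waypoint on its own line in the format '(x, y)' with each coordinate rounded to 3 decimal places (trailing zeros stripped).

Answer: (0, 0)
(1, 1.732)
(-4.5, -7.794)
(-6.232, -8.794)
(3.294, -3.294)

Derivation:
Executing turtle program step by step:
Start: pos=(0,0), heading=0, pen down
REPEAT 2 [
  -- iteration 1/2 --
  LT 60: heading 0 -> 60
  FD 2: (0,0) -> (1,1.732) [heading=60, draw]
  BK 11: (1,1.732) -> (-4.5,-7.794) [heading=60, draw]
  LT 90: heading 60 -> 150
  -- iteration 2/2 --
  LT 60: heading 150 -> 210
  FD 2: (-4.5,-7.794) -> (-6.232,-8.794) [heading=210, draw]
  BK 11: (-6.232,-8.794) -> (3.294,-3.294) [heading=210, draw]
  LT 90: heading 210 -> 300
]
Final: pos=(3.294,-3.294), heading=300, 4 segment(s) drawn
Waypoints (5 total):
(0, 0)
(1, 1.732)
(-4.5, -7.794)
(-6.232, -8.794)
(3.294, -3.294)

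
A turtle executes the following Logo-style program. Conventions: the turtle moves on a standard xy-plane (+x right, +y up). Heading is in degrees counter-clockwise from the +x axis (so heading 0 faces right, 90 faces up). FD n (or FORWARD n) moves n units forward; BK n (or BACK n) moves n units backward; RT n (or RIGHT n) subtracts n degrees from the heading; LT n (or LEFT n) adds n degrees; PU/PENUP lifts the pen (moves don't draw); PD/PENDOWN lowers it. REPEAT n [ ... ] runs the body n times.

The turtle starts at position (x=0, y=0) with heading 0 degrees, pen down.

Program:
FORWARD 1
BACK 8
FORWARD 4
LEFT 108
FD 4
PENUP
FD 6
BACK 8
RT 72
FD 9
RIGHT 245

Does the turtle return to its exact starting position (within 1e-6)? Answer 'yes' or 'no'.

Answer: no

Derivation:
Executing turtle program step by step:
Start: pos=(0,0), heading=0, pen down
FD 1: (0,0) -> (1,0) [heading=0, draw]
BK 8: (1,0) -> (-7,0) [heading=0, draw]
FD 4: (-7,0) -> (-3,0) [heading=0, draw]
LT 108: heading 0 -> 108
FD 4: (-3,0) -> (-4.236,3.804) [heading=108, draw]
PU: pen up
FD 6: (-4.236,3.804) -> (-6.09,9.511) [heading=108, move]
BK 8: (-6.09,9.511) -> (-3.618,1.902) [heading=108, move]
RT 72: heading 108 -> 36
FD 9: (-3.618,1.902) -> (3.663,7.192) [heading=36, move]
RT 245: heading 36 -> 151
Final: pos=(3.663,7.192), heading=151, 4 segment(s) drawn

Start position: (0, 0)
Final position: (3.663, 7.192)
Distance = 8.071; >= 1e-6 -> NOT closed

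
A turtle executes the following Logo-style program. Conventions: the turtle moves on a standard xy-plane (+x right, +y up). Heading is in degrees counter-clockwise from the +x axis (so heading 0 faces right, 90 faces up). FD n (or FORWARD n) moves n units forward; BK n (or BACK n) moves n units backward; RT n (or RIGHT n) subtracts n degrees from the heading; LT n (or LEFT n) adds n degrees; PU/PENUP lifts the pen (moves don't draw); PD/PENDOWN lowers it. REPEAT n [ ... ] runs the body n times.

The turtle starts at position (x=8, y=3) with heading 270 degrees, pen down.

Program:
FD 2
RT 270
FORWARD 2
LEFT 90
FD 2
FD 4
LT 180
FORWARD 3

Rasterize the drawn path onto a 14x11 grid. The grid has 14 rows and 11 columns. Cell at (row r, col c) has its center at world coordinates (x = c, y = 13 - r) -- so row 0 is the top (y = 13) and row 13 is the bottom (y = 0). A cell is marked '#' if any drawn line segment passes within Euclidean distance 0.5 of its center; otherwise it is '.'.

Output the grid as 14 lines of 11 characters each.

Segment 0: (8,3) -> (8,1)
Segment 1: (8,1) -> (10,1)
Segment 2: (10,1) -> (10,3)
Segment 3: (10,3) -> (10,7)
Segment 4: (10,7) -> (10,4)

Answer: ...........
...........
...........
...........
...........
...........
..........#
..........#
..........#
..........#
........#.#
........#.#
........###
...........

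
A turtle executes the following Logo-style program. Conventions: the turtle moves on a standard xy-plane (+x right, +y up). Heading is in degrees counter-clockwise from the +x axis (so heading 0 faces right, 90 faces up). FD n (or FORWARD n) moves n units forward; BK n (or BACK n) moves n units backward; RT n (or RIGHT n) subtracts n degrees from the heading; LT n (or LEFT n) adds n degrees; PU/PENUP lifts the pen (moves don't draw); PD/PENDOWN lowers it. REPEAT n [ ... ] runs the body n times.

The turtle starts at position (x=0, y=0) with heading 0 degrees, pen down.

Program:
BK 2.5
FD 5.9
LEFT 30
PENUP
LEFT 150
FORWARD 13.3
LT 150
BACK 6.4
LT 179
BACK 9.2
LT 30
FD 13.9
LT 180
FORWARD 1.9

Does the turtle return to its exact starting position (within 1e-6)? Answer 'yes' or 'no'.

Answer: no

Derivation:
Executing turtle program step by step:
Start: pos=(0,0), heading=0, pen down
BK 2.5: (0,0) -> (-2.5,0) [heading=0, draw]
FD 5.9: (-2.5,0) -> (3.4,0) [heading=0, draw]
LT 30: heading 0 -> 30
PU: pen up
LT 150: heading 30 -> 180
FD 13.3: (3.4,0) -> (-9.9,0) [heading=180, move]
LT 150: heading 180 -> 330
BK 6.4: (-9.9,0) -> (-15.443,3.2) [heading=330, move]
LT 179: heading 330 -> 149
BK 9.2: (-15.443,3.2) -> (-7.557,-1.538) [heading=149, move]
LT 30: heading 149 -> 179
FD 13.9: (-7.557,-1.538) -> (-21.455,-1.296) [heading=179, move]
LT 180: heading 179 -> 359
FD 1.9: (-21.455,-1.296) -> (-19.555,-1.329) [heading=359, move]
Final: pos=(-19.555,-1.329), heading=359, 2 segment(s) drawn

Start position: (0, 0)
Final position: (-19.555, -1.329)
Distance = 19.6; >= 1e-6 -> NOT closed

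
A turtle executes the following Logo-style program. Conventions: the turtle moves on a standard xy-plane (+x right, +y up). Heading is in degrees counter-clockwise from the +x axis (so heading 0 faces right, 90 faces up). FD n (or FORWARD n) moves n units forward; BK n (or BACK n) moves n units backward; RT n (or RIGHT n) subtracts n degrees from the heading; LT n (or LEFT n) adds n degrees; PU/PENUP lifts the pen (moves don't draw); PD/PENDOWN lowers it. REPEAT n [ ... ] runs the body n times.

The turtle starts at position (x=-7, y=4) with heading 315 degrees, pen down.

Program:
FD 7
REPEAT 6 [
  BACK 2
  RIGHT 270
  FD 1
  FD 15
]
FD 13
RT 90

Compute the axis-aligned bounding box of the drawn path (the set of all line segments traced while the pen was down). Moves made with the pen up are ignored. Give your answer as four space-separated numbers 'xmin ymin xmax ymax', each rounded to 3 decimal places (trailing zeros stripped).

Answer: -14.778 -0.95 7.849 30.87

Derivation:
Executing turtle program step by step:
Start: pos=(-7,4), heading=315, pen down
FD 7: (-7,4) -> (-2.05,-0.95) [heading=315, draw]
REPEAT 6 [
  -- iteration 1/6 --
  BK 2: (-2.05,-0.95) -> (-3.464,0.464) [heading=315, draw]
  RT 270: heading 315 -> 45
  FD 1: (-3.464,0.464) -> (-2.757,1.172) [heading=45, draw]
  FD 15: (-2.757,1.172) -> (7.849,11.778) [heading=45, draw]
  -- iteration 2/6 --
  BK 2: (7.849,11.778) -> (6.435,10.364) [heading=45, draw]
  RT 270: heading 45 -> 135
  FD 1: (6.435,10.364) -> (5.728,11.071) [heading=135, draw]
  FD 15: (5.728,11.071) -> (-4.879,21.678) [heading=135, draw]
  -- iteration 3/6 --
  BK 2: (-4.879,21.678) -> (-3.464,20.263) [heading=135, draw]
  RT 270: heading 135 -> 225
  FD 1: (-3.464,20.263) -> (-4.172,19.556) [heading=225, draw]
  FD 15: (-4.172,19.556) -> (-14.778,8.95) [heading=225, draw]
  -- iteration 4/6 --
  BK 2: (-14.778,8.95) -> (-13.364,10.364) [heading=225, draw]
  RT 270: heading 225 -> 315
  FD 1: (-13.364,10.364) -> (-12.657,9.657) [heading=315, draw]
  FD 15: (-12.657,9.657) -> (-2.05,-0.95) [heading=315, draw]
  -- iteration 5/6 --
  BK 2: (-2.05,-0.95) -> (-3.464,0.464) [heading=315, draw]
  RT 270: heading 315 -> 45
  FD 1: (-3.464,0.464) -> (-2.757,1.172) [heading=45, draw]
  FD 15: (-2.757,1.172) -> (7.849,11.778) [heading=45, draw]
  -- iteration 6/6 --
  BK 2: (7.849,11.778) -> (6.435,10.364) [heading=45, draw]
  RT 270: heading 45 -> 135
  FD 1: (6.435,10.364) -> (5.728,11.071) [heading=135, draw]
  FD 15: (5.728,11.071) -> (-4.879,21.678) [heading=135, draw]
]
FD 13: (-4.879,21.678) -> (-14.071,30.87) [heading=135, draw]
RT 90: heading 135 -> 45
Final: pos=(-14.071,30.87), heading=45, 20 segment(s) drawn

Segment endpoints: x in {-14.778, -14.071, -13.364, -12.657, -7, -4.879, -4.879, -4.172, -3.464, -3.464, -3.464, -2.757, -2.757, -2.05, -2.05, 5.728, 5.728, 6.435, 6.435, 7.849, 7.849}, y in {-0.95, 0.464, 0.464, 1.172, 1.172, 4, 8.95, 9.657, 10.364, 10.364, 10.364, 11.071, 11.071, 11.778, 11.778, 19.556, 20.263, 21.678, 21.678, 30.87}
xmin=-14.778, ymin=-0.95, xmax=7.849, ymax=30.87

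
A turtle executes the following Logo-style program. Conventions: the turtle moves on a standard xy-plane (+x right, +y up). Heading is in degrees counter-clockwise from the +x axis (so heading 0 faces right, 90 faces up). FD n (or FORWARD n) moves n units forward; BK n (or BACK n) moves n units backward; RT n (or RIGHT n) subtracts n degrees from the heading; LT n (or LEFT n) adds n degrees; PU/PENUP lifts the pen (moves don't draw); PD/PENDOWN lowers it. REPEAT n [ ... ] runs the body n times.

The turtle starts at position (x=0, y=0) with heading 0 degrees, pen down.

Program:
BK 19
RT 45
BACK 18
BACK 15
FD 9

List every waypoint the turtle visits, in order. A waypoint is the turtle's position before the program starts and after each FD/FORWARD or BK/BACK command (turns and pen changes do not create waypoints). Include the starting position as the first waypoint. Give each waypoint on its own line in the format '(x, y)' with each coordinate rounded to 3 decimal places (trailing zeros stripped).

Answer: (0, 0)
(-19, 0)
(-31.728, 12.728)
(-42.335, 23.335)
(-35.971, 16.971)

Derivation:
Executing turtle program step by step:
Start: pos=(0,0), heading=0, pen down
BK 19: (0,0) -> (-19,0) [heading=0, draw]
RT 45: heading 0 -> 315
BK 18: (-19,0) -> (-31.728,12.728) [heading=315, draw]
BK 15: (-31.728,12.728) -> (-42.335,23.335) [heading=315, draw]
FD 9: (-42.335,23.335) -> (-35.971,16.971) [heading=315, draw]
Final: pos=(-35.971,16.971), heading=315, 4 segment(s) drawn
Waypoints (5 total):
(0, 0)
(-19, 0)
(-31.728, 12.728)
(-42.335, 23.335)
(-35.971, 16.971)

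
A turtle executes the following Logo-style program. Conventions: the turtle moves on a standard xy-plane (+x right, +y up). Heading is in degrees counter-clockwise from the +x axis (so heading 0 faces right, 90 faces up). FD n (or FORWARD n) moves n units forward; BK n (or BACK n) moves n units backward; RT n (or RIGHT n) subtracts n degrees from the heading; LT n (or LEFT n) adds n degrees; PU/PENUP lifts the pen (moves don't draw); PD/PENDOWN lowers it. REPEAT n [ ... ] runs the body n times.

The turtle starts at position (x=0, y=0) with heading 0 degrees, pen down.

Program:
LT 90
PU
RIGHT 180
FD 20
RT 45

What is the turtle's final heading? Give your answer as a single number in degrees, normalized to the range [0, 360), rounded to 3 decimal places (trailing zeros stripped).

Answer: 225

Derivation:
Executing turtle program step by step:
Start: pos=(0,0), heading=0, pen down
LT 90: heading 0 -> 90
PU: pen up
RT 180: heading 90 -> 270
FD 20: (0,0) -> (0,-20) [heading=270, move]
RT 45: heading 270 -> 225
Final: pos=(0,-20), heading=225, 0 segment(s) drawn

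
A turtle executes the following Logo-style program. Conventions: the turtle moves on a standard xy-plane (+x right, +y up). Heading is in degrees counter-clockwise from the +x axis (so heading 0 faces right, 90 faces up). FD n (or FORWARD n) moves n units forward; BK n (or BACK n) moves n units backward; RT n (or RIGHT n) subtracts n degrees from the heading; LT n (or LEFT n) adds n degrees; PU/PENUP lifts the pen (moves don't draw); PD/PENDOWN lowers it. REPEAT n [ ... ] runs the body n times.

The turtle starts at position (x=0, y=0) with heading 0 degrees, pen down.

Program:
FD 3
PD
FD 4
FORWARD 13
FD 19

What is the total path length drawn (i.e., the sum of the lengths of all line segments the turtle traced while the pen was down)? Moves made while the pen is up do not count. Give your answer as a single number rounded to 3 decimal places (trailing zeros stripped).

Executing turtle program step by step:
Start: pos=(0,0), heading=0, pen down
FD 3: (0,0) -> (3,0) [heading=0, draw]
PD: pen down
FD 4: (3,0) -> (7,0) [heading=0, draw]
FD 13: (7,0) -> (20,0) [heading=0, draw]
FD 19: (20,0) -> (39,0) [heading=0, draw]
Final: pos=(39,0), heading=0, 4 segment(s) drawn

Segment lengths:
  seg 1: (0,0) -> (3,0), length = 3
  seg 2: (3,0) -> (7,0), length = 4
  seg 3: (7,0) -> (20,0), length = 13
  seg 4: (20,0) -> (39,0), length = 19
Total = 39

Answer: 39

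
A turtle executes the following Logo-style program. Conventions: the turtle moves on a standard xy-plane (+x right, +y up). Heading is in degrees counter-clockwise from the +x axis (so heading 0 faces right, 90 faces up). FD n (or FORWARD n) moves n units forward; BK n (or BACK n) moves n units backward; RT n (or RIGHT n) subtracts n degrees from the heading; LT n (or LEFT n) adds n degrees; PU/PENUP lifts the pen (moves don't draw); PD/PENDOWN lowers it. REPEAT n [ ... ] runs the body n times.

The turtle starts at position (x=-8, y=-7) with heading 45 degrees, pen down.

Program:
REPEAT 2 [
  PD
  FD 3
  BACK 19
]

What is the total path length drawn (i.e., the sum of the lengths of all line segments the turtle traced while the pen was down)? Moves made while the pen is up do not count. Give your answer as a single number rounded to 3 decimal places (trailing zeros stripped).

Answer: 44

Derivation:
Executing turtle program step by step:
Start: pos=(-8,-7), heading=45, pen down
REPEAT 2 [
  -- iteration 1/2 --
  PD: pen down
  FD 3: (-8,-7) -> (-5.879,-4.879) [heading=45, draw]
  BK 19: (-5.879,-4.879) -> (-19.314,-18.314) [heading=45, draw]
  -- iteration 2/2 --
  PD: pen down
  FD 3: (-19.314,-18.314) -> (-17.192,-16.192) [heading=45, draw]
  BK 19: (-17.192,-16.192) -> (-30.627,-29.627) [heading=45, draw]
]
Final: pos=(-30.627,-29.627), heading=45, 4 segment(s) drawn

Segment lengths:
  seg 1: (-8,-7) -> (-5.879,-4.879), length = 3
  seg 2: (-5.879,-4.879) -> (-19.314,-18.314), length = 19
  seg 3: (-19.314,-18.314) -> (-17.192,-16.192), length = 3
  seg 4: (-17.192,-16.192) -> (-30.627,-29.627), length = 19
Total = 44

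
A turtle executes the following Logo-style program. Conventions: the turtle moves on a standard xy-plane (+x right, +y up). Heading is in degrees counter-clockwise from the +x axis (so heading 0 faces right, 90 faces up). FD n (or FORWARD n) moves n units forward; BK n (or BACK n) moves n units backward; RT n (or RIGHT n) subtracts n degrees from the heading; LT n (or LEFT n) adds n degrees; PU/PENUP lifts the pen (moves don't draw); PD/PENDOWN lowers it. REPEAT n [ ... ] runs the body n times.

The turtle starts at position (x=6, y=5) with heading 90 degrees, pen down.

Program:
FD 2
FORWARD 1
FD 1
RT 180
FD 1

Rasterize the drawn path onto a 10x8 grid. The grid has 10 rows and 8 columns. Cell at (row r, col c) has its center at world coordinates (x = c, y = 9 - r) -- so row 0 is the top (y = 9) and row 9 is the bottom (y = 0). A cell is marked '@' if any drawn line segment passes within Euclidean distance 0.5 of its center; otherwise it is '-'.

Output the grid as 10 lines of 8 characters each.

Answer: ------@-
------@-
------@-
------@-
------@-
--------
--------
--------
--------
--------

Derivation:
Segment 0: (6,5) -> (6,7)
Segment 1: (6,7) -> (6,8)
Segment 2: (6,8) -> (6,9)
Segment 3: (6,9) -> (6,8)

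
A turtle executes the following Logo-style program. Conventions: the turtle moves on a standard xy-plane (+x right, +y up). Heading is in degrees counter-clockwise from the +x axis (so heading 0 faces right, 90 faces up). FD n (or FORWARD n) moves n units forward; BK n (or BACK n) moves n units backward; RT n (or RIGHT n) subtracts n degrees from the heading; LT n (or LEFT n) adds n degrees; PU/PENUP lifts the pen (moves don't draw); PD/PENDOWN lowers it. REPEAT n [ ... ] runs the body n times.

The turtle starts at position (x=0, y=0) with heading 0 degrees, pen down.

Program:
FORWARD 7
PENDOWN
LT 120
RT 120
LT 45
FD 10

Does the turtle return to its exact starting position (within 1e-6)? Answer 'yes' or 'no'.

Executing turtle program step by step:
Start: pos=(0,0), heading=0, pen down
FD 7: (0,0) -> (7,0) [heading=0, draw]
PD: pen down
LT 120: heading 0 -> 120
RT 120: heading 120 -> 0
LT 45: heading 0 -> 45
FD 10: (7,0) -> (14.071,7.071) [heading=45, draw]
Final: pos=(14.071,7.071), heading=45, 2 segment(s) drawn

Start position: (0, 0)
Final position: (14.071, 7.071)
Distance = 15.748; >= 1e-6 -> NOT closed

Answer: no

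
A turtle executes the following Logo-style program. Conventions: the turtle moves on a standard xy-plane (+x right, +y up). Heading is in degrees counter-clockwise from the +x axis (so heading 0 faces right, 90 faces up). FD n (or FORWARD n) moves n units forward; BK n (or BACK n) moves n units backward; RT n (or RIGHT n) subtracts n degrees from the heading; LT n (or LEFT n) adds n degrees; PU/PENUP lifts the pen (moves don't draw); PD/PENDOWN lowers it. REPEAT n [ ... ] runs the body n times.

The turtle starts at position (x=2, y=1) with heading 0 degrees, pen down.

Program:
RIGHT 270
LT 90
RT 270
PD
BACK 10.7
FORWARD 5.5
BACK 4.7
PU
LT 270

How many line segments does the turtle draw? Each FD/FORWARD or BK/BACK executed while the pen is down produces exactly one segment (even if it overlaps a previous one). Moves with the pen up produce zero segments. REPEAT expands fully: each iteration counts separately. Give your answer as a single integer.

Executing turtle program step by step:
Start: pos=(2,1), heading=0, pen down
RT 270: heading 0 -> 90
LT 90: heading 90 -> 180
RT 270: heading 180 -> 270
PD: pen down
BK 10.7: (2,1) -> (2,11.7) [heading=270, draw]
FD 5.5: (2,11.7) -> (2,6.2) [heading=270, draw]
BK 4.7: (2,6.2) -> (2,10.9) [heading=270, draw]
PU: pen up
LT 270: heading 270 -> 180
Final: pos=(2,10.9), heading=180, 3 segment(s) drawn
Segments drawn: 3

Answer: 3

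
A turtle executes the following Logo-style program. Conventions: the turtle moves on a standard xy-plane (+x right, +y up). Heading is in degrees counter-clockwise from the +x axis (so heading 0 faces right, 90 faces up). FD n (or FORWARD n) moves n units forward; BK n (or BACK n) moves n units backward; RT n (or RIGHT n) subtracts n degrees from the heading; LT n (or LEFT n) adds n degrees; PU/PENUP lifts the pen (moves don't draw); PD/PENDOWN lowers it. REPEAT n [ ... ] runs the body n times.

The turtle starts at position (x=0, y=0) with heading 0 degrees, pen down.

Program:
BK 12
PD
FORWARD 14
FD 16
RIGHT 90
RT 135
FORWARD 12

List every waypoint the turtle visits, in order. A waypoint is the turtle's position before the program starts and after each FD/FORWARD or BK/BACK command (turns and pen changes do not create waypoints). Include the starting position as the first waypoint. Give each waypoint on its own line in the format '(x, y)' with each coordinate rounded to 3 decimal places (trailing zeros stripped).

Executing turtle program step by step:
Start: pos=(0,0), heading=0, pen down
BK 12: (0,0) -> (-12,0) [heading=0, draw]
PD: pen down
FD 14: (-12,0) -> (2,0) [heading=0, draw]
FD 16: (2,0) -> (18,0) [heading=0, draw]
RT 90: heading 0 -> 270
RT 135: heading 270 -> 135
FD 12: (18,0) -> (9.515,8.485) [heading=135, draw]
Final: pos=(9.515,8.485), heading=135, 4 segment(s) drawn
Waypoints (5 total):
(0, 0)
(-12, 0)
(2, 0)
(18, 0)
(9.515, 8.485)

Answer: (0, 0)
(-12, 0)
(2, 0)
(18, 0)
(9.515, 8.485)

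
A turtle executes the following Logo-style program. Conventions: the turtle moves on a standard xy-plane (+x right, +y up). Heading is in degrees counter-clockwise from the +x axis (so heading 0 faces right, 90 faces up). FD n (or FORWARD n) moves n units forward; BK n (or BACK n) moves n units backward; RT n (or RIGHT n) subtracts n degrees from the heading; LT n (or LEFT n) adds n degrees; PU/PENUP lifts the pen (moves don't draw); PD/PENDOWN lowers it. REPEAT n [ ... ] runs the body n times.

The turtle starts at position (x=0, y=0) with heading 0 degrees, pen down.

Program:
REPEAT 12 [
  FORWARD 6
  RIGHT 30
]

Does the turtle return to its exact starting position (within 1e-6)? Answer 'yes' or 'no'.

Executing turtle program step by step:
Start: pos=(0,0), heading=0, pen down
REPEAT 12 [
  -- iteration 1/12 --
  FD 6: (0,0) -> (6,0) [heading=0, draw]
  RT 30: heading 0 -> 330
  -- iteration 2/12 --
  FD 6: (6,0) -> (11.196,-3) [heading=330, draw]
  RT 30: heading 330 -> 300
  -- iteration 3/12 --
  FD 6: (11.196,-3) -> (14.196,-8.196) [heading=300, draw]
  RT 30: heading 300 -> 270
  -- iteration 4/12 --
  FD 6: (14.196,-8.196) -> (14.196,-14.196) [heading=270, draw]
  RT 30: heading 270 -> 240
  -- iteration 5/12 --
  FD 6: (14.196,-14.196) -> (11.196,-19.392) [heading=240, draw]
  RT 30: heading 240 -> 210
  -- iteration 6/12 --
  FD 6: (11.196,-19.392) -> (6,-22.392) [heading=210, draw]
  RT 30: heading 210 -> 180
  -- iteration 7/12 --
  FD 6: (6,-22.392) -> (0,-22.392) [heading=180, draw]
  RT 30: heading 180 -> 150
  -- iteration 8/12 --
  FD 6: (0,-22.392) -> (-5.196,-19.392) [heading=150, draw]
  RT 30: heading 150 -> 120
  -- iteration 9/12 --
  FD 6: (-5.196,-19.392) -> (-8.196,-14.196) [heading=120, draw]
  RT 30: heading 120 -> 90
  -- iteration 10/12 --
  FD 6: (-8.196,-14.196) -> (-8.196,-8.196) [heading=90, draw]
  RT 30: heading 90 -> 60
  -- iteration 11/12 --
  FD 6: (-8.196,-8.196) -> (-5.196,-3) [heading=60, draw]
  RT 30: heading 60 -> 30
  -- iteration 12/12 --
  FD 6: (-5.196,-3) -> (0,0) [heading=30, draw]
  RT 30: heading 30 -> 0
]
Final: pos=(0,0), heading=0, 12 segment(s) drawn

Start position: (0, 0)
Final position: (0, 0)
Distance = 0; < 1e-6 -> CLOSED

Answer: yes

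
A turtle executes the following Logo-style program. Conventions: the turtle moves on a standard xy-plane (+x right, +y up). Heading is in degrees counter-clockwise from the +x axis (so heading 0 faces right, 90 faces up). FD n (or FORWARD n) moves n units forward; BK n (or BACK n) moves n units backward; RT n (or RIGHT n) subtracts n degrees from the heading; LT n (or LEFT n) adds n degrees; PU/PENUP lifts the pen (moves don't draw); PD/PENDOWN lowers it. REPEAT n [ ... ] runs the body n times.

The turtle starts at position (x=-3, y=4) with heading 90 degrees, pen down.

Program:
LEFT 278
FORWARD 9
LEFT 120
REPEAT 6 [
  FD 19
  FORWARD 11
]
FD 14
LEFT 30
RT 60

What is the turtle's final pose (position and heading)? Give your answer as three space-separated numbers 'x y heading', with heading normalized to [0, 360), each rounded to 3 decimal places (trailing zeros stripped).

Answer: -113.526 158.127 98

Derivation:
Executing turtle program step by step:
Start: pos=(-3,4), heading=90, pen down
LT 278: heading 90 -> 8
FD 9: (-3,4) -> (5.912,5.253) [heading=8, draw]
LT 120: heading 8 -> 128
REPEAT 6 [
  -- iteration 1/6 --
  FD 19: (5.912,5.253) -> (-5.785,20.225) [heading=128, draw]
  FD 11: (-5.785,20.225) -> (-12.557,28.893) [heading=128, draw]
  -- iteration 2/6 --
  FD 19: (-12.557,28.893) -> (-24.255,43.865) [heading=128, draw]
  FD 11: (-24.255,43.865) -> (-31.027,52.533) [heading=128, draw]
  -- iteration 3/6 --
  FD 19: (-31.027,52.533) -> (-42.725,67.505) [heading=128, draw]
  FD 11: (-42.725,67.505) -> (-49.497,76.174) [heading=128, draw]
  -- iteration 4/6 --
  FD 19: (-49.497,76.174) -> (-61.195,91.146) [heading=128, draw]
  FD 11: (-61.195,91.146) -> (-67.967,99.814) [heading=128, draw]
  -- iteration 5/6 --
  FD 19: (-67.967,99.814) -> (-79.665,114.786) [heading=128, draw]
  FD 11: (-79.665,114.786) -> (-86.437,123.454) [heading=128, draw]
  -- iteration 6/6 --
  FD 19: (-86.437,123.454) -> (-98.134,138.426) [heading=128, draw]
  FD 11: (-98.134,138.426) -> (-104.907,147.094) [heading=128, draw]
]
FD 14: (-104.907,147.094) -> (-113.526,158.127) [heading=128, draw]
LT 30: heading 128 -> 158
RT 60: heading 158 -> 98
Final: pos=(-113.526,158.127), heading=98, 14 segment(s) drawn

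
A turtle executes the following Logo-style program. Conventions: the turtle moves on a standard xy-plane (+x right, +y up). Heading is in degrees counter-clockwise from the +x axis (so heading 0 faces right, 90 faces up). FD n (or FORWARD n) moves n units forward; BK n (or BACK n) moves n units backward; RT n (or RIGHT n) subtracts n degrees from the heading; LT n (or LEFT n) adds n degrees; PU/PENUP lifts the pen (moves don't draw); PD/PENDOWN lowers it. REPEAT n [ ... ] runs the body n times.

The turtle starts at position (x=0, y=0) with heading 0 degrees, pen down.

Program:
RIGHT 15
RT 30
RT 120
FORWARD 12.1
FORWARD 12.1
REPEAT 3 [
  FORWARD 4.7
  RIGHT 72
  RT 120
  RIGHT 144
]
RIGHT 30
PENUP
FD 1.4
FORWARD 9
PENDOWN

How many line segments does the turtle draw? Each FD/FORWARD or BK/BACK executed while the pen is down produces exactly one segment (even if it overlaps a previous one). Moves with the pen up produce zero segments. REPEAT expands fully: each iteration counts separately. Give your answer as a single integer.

Executing turtle program step by step:
Start: pos=(0,0), heading=0, pen down
RT 15: heading 0 -> 345
RT 30: heading 345 -> 315
RT 120: heading 315 -> 195
FD 12.1: (0,0) -> (-11.688,-3.132) [heading=195, draw]
FD 12.1: (-11.688,-3.132) -> (-23.375,-6.263) [heading=195, draw]
REPEAT 3 [
  -- iteration 1/3 --
  FD 4.7: (-23.375,-6.263) -> (-27.915,-7.48) [heading=195, draw]
  RT 72: heading 195 -> 123
  RT 120: heading 123 -> 3
  RT 144: heading 3 -> 219
  -- iteration 2/3 --
  FD 4.7: (-27.915,-7.48) -> (-31.568,-10.438) [heading=219, draw]
  RT 72: heading 219 -> 147
  RT 120: heading 147 -> 27
  RT 144: heading 27 -> 243
  -- iteration 3/3 --
  FD 4.7: (-31.568,-10.438) -> (-33.702,-14.625) [heading=243, draw]
  RT 72: heading 243 -> 171
  RT 120: heading 171 -> 51
  RT 144: heading 51 -> 267
]
RT 30: heading 267 -> 237
PU: pen up
FD 1.4: (-33.702,-14.625) -> (-34.464,-15.8) [heading=237, move]
FD 9: (-34.464,-15.8) -> (-39.366,-23.348) [heading=237, move]
PD: pen down
Final: pos=(-39.366,-23.348), heading=237, 5 segment(s) drawn
Segments drawn: 5

Answer: 5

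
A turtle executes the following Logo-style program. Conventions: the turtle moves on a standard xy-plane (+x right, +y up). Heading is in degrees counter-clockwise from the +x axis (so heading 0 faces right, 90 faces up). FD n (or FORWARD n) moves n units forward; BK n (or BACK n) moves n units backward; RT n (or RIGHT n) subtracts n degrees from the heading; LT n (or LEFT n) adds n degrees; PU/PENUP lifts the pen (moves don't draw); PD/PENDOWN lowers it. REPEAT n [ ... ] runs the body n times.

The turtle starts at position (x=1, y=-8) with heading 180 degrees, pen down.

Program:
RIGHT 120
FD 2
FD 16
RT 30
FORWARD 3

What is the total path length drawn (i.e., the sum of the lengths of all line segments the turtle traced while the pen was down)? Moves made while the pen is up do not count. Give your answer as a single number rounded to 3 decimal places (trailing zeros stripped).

Answer: 21

Derivation:
Executing turtle program step by step:
Start: pos=(1,-8), heading=180, pen down
RT 120: heading 180 -> 60
FD 2: (1,-8) -> (2,-6.268) [heading=60, draw]
FD 16: (2,-6.268) -> (10,7.588) [heading=60, draw]
RT 30: heading 60 -> 30
FD 3: (10,7.588) -> (12.598,9.088) [heading=30, draw]
Final: pos=(12.598,9.088), heading=30, 3 segment(s) drawn

Segment lengths:
  seg 1: (1,-8) -> (2,-6.268), length = 2
  seg 2: (2,-6.268) -> (10,7.588), length = 16
  seg 3: (10,7.588) -> (12.598,9.088), length = 3
Total = 21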